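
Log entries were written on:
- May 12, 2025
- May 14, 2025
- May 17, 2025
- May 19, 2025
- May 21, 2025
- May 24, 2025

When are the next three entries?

The gap pattern 2, 3, 2, 2, 3 repeats every 3 events.
These are the Mondays, Wednesdays and Saturdays of each week.
Next Monday: May 26, 2025.
The following Wednesday is May 28, 2025.
The following Saturday is May 31, 2025.

May 26, 2025; May 28, 2025; May 31, 2025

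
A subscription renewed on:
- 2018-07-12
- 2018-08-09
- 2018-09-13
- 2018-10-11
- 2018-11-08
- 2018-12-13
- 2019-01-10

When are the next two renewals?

2019-02-14, 2019-03-14

Gaps: 28, 35, 28, 28, 35, 28 days — a mix of 28 and 35. Every date is a Thursday.
Each is the 2nd Thursday of its month.
2nd Thursday of February 2019: 2019-02-14.
March 2019 — 2nd Thursday is 2019-03-14.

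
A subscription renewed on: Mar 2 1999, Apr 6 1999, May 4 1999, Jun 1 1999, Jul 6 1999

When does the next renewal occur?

Aug 3 1999

Gaps: 35, 28, 28, 35 days — a mix of 28 and 35. Every date is a Tuesday.
Each is the 1st Tuesday of its month.
1st Tuesday of August 1999: Aug 3 1999.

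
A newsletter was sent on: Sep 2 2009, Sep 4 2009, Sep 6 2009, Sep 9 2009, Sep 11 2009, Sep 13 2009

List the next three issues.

Every event lands on a Wednesday or Friday or Sunday (gaps cycle 2, 2, 3, 2, 2).
So the schedule is: every Wednesday, Friday and Sunday.
The following Wednesday is Sep 16 2009.
Next Friday: Sep 18 2009.
The following Sunday is Sep 20 2009.

Sep 16 2009, Sep 18 2009, Sep 20 2009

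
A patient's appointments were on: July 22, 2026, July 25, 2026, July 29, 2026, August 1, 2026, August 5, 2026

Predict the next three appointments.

August 8, 2026; August 12, 2026; August 15, 2026

Gaps: 3, 4, 3, 4 days — not constant, but cyclic with period 2.
The events fall on every Wednesday and Saturday.
Next Saturday: August 8, 2026.
The following Wednesday is August 12, 2026.
The following Saturday is August 15, 2026.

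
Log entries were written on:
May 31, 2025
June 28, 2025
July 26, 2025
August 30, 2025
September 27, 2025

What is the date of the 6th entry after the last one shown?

Every date is a Saturday; gaps 28, 28, 35, 28 days.
Each is the last Saturday of its month (at least one falls on the 29th or later, ruling out '4th Saturday').
Last Saturday of October 2025: October 25, 2025.
Last Saturday of November 2025: November 29, 2025.
December 2025 ends with Saturday December 27, 2025.
January 2026 ends with Saturday January 31, 2026.
Last Saturday of February 2026: February 28, 2026.
March 2026 ends with Saturday March 28, 2026.

March 28, 2026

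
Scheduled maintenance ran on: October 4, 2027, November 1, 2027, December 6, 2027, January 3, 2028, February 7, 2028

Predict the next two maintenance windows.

March 6, 2028; April 3, 2028

All dates are Mondays, 28, 35, 28, 35 days apart.
Specifically, the 1st Monday of each month.
March 2028 — 1st Monday is March 6, 2028.
April 2028 — 1st Monday is April 3, 2028.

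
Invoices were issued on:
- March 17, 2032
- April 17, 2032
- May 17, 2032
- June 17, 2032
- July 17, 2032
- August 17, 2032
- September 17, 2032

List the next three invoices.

Each date is the 17th; the gaps (31, 30, 31, 30, 31, 31) track the month lengths.
The rule is the 17th of each month.
Next: October 2032 → October 17, 2032.
Next: November 2032 → November 17, 2032.
Next: December 2032 → December 17, 2032.

October 17, 2032; November 17, 2032; December 17, 2032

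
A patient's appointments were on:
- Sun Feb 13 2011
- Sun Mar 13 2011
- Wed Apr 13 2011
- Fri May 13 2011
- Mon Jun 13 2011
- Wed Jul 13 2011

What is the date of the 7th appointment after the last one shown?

Gaps: 28, 31, 30, 31, 30 days — not constant. Every event is on the 13th of the month.
Pattern: the 13th of each month.
August 2011: Sat Aug 13 2011.
Next: September 2011 → Tue Sep 13 2011.
Next: October 2011 → Thu Oct 13 2011.
November 2011: Sun Nov 13 2011.
Next: December 2011 → Tue Dec 13 2011.
Next: January 2012 → Fri Jan 13 2012.
Next: February 2012 → Mon Feb 13 2012.

Mon Feb 13 2012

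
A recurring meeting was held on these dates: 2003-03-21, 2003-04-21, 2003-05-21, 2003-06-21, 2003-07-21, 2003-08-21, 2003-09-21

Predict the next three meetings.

2003-10-21, 2003-11-21, 2003-12-21

Gaps: 31, 30, 31, 30, 31, 31 days — not constant. Every event is on the 21st of the month.
Pattern: the 21st of each month.
October 2003: 2003-10-21.
Next: November 2003 → 2003-11-21.
Next: December 2003 → 2003-12-21.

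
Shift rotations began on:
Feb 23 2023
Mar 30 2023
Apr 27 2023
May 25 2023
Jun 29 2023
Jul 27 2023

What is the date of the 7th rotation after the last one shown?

These are Thursdays with 35, 28, 28, 35, 28-day gaps.
Each is the final Thursday of its month — Mar 30 2023 is past the 28th, so '4th Thursday' doesn't fit.
Last Thursday of August 2023: Aug 31 2023.
Last Thursday of September 2023: Sep 28 2023.
October 2023 ends with Thursday Oct 26 2023.
November 2023 ends with Thursday Nov 30 2023.
December 2023 ends with Thursday Dec 28 2023.
Last Thursday of January 2024: Jan 25 2024.
Last Thursday of February 2024: Feb 29 2024.

Feb 29 2024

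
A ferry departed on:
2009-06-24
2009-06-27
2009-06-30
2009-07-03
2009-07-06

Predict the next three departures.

2009-07-09, 2009-07-12, 2009-07-15

The spacing is 3, 3, 3, 3 days — always 3 days.
2009-07-06 + 3 days = 2009-07-09.
2009-07-09 + 3 days = 2009-07-12.
2009-07-12 + 3 days = 2009-07-15.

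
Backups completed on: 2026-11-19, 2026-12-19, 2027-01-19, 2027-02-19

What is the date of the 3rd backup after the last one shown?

Gaps: 30, 31, 31 days — not constant. Every event is on the 19th of the month.
Pattern: the 19th of each month.
March 2027: 2027-03-19.
April 2027: 2027-04-19.
Next: May 2027 → 2027-05-19.

2027-05-19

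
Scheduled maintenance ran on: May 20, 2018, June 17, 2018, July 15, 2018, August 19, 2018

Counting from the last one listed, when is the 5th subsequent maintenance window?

These are Sundays at 28- or 35-day spacing (28, 28, 35).
The pattern: 3rd Sunday of the month.
September 2018 — 3rd Sunday is September 16, 2018.
October 2018 — 3rd Sunday is October 21, 2018.
3rd Sunday of November 2018: November 18, 2018.
December 2018 — 3rd Sunday is December 16, 2018.
3rd Sunday of January 2019: January 20, 2019.

January 20, 2019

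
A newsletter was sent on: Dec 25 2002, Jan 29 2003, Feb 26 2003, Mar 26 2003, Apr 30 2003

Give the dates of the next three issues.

May 28 2003, Jun 25 2003, Jul 30 2003

Every date is a Wednesday; gaps 35, 28, 28, 35 days.
Each is the last Wednesday of its month (at least one falls on the 29th or later, ruling out '4th Wednesday').
Last Wednesday of May 2003: May 28 2003.
June 2003 ends with Wednesday Jun 25 2003.
July 2003 ends with Wednesday Jul 30 2003.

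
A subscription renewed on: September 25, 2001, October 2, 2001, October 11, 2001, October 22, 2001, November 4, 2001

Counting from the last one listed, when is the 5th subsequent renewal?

Intervals are 7, 9, 11, 13 days — an arithmetic progression with common difference 2.
Next gap: 15 days. November 4, 2001 + 15 days = November 19, 2001.
Next gap: 17 days. November 19, 2001 + 17 days = December 6, 2001.
Next gap: 19 days. December 6, 2001 + 19 days = December 25, 2001.
Next gap: 21 days. December 25, 2001 + 21 days = January 15, 2002.
Next gap: 23 days. January 15, 2002 + 23 days = February 7, 2002.

February 7, 2002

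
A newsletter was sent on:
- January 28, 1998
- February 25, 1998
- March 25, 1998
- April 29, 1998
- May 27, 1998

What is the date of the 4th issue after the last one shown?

September 30, 1998

All Wednesdays; the gaps (28, 28, 35, 28) vary with month length.
This is the last Wednesday of each month.
June 1998 ends with Wednesday June 24, 1998.
Last Wednesday of July 1998: July 29, 1998.
August 1998 ends with Wednesday August 26, 1998.
Last Wednesday of September 1998: September 30, 1998.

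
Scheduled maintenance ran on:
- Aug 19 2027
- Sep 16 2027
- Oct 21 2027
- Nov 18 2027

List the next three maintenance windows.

Dec 16 2027, Jan 20 2028, Feb 17 2028

Gaps: 28, 35, 28 days — a mix of 28 and 35. Every date is a Thursday.
Each is the 3rd Thursday of its month.
3rd Thursday of December 2027: Dec 16 2027.
January 2028 — 3rd Thursday is Jan 20 2028.
3rd Thursday of February 2028: Feb 17 2028.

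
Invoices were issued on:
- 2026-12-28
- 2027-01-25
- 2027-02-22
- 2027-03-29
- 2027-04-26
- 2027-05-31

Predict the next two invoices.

All Mondays; the gaps (28, 28, 35, 28, 35) vary with month length.
This is the last Monday of each month.
June 2027 ends with Monday 2027-06-28.
Last Monday of July 2027: 2027-07-26.

2027-06-28, 2027-07-26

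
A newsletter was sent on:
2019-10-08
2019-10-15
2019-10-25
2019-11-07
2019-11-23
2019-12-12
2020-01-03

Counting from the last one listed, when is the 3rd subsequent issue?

2020-03-27

Intervals are 7, 10, 13, 16, 19, 22 days — an arithmetic progression with common difference 3.
Next gap: 25 days. 2020-01-03 + 25 days = 2020-01-28.
Next gap: 28 days. 2020-01-28 + 28 days = 2020-02-25.
Next gap: 31 days. 2020-02-25 + 31 days = 2020-03-27.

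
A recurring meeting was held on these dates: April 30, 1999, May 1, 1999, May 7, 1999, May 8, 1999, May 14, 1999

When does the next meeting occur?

May 15, 1999

Gaps: 1, 6, 1, 6 days — not constant, but cyclic with period 2.
The events fall on every Friday and Saturday.
The following Saturday is May 15, 1999.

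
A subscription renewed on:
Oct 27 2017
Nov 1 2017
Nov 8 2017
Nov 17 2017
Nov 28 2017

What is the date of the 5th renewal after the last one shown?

Intervals are 5, 7, 9, 11 days — an arithmetic progression with common difference 2.
Next gap: 13 days. Nov 28 2017 + 13 days = Dec 11 2017.
Next gap: 15 days. Dec 11 2017 + 15 days = Dec 26 2017.
Next gap: 17 days. Dec 26 2017 + 17 days = Jan 12 2018.
Next gap: 19 days. Jan 12 2018 + 19 days = Jan 31 2018.
Next gap: 21 days. Jan 31 2018 + 21 days = Feb 21 2018.

Feb 21 2018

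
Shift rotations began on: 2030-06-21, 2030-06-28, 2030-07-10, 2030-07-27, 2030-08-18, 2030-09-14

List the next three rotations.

Gaps: 7, 12, 17, 22, 27 days — each gap is 5 larger than the previous one.
Next gap: 32 days. 2030-09-14 + 32 days = 2030-10-16.
Next gap: 37 days. 2030-10-16 + 37 days = 2030-11-22.
Next gap: 42 days. 2030-11-22 + 42 days = 2031-01-03.

2030-10-16, 2030-11-22, 2031-01-03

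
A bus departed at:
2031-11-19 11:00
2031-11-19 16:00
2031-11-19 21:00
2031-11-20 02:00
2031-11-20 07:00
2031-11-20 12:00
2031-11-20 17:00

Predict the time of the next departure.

The interval is a steady 5 hours (5, 5, 5, 5, 5, 5).
2031-11-20 17:00 + 5 h = 2031-11-20 22:00.

2031-11-20 22:00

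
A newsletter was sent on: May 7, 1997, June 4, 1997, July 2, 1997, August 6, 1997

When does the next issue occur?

All dates are Wednesdays, 28, 28, 35 days apart.
Specifically, the 1st Wednesday of each month.
1st Wednesday of September 1997: September 3, 1997.

September 3, 1997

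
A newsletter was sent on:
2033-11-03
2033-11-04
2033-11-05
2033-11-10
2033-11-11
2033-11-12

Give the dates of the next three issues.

The gap pattern 1, 1, 5, 1, 1 repeats every 3 events.
These are the Thursdays, Fridays and Saturdays of each week.
The following Thursday is 2033-11-17.
The following Friday is 2033-11-18.
The following Saturday is 2033-11-19.

2033-11-17, 2033-11-18, 2033-11-19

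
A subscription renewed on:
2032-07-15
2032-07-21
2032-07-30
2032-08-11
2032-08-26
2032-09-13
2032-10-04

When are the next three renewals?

Gaps: 6, 9, 12, 15, 18, 21 days — each gap is 3 larger than the previous one.
Next gap: 24 days. 2032-10-04 + 24 days = 2032-10-28.
Next gap: 27 days. 2032-10-28 + 27 days = 2032-11-24.
Next gap: 30 days. 2032-11-24 + 30 days = 2032-12-24.

2032-10-28, 2032-11-24, 2032-12-24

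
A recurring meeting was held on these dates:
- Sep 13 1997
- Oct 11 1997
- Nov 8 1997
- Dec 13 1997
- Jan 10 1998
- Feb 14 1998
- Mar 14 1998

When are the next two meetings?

All dates are Saturdays, 28, 28, 35, 28, 35, 28 days apart.
Specifically, the 2nd Saturday of each month.
April 1998 — 2nd Saturday is Apr 11 1998.
May 1998 — 2nd Saturday is May 9 1998.

Apr 11 1998, May 9 1998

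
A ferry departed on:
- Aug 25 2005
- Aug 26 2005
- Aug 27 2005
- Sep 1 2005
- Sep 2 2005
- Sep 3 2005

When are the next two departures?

Sep 8 2005, Sep 9 2005

The gap pattern 1, 1, 5, 1, 1 repeats every 3 events.
These are the Thursdays, Fridays and Saturdays of each week.
The following Thursday is Sep 8 2005.
The following Friday is Sep 9 2005.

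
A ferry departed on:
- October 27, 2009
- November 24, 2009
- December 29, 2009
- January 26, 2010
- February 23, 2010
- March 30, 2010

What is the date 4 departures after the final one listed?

Every date is a Tuesday; gaps 28, 35, 28, 28, 35 days.
Each is the last Tuesday of its month (at least one falls on the 29th or later, ruling out '4th Tuesday').
Last Tuesday of April 2010: April 27, 2010.
Last Tuesday of May 2010: May 25, 2010.
Last Tuesday of June 2010: June 29, 2010.
Last Tuesday of July 2010: July 27, 2010.

July 27, 2010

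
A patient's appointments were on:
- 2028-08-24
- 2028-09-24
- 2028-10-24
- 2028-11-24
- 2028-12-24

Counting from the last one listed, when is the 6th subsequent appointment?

2029-06-24

Gaps: 31, 30, 31, 30 days — not constant. Every event is on the 24th of the month.
Pattern: the 24th of each month.
January 2029: 2029-01-24.
February 2029: 2029-02-24.
March 2029: 2029-03-24.
April 2029: 2029-04-24.
Next: May 2029 → 2029-05-24.
Next: June 2029 → 2029-06-24.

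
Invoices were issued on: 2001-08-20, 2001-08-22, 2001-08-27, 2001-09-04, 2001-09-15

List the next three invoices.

The spacing grows by 3 each time: 2, 5, 8, 11 days.
Next gap: 14 days. 2001-09-15 + 14 days = 2001-09-29.
Next gap: 17 days. 2001-09-29 + 17 days = 2001-10-16.
Next gap: 20 days. 2001-10-16 + 20 days = 2001-11-05.

2001-09-29, 2001-10-16, 2001-11-05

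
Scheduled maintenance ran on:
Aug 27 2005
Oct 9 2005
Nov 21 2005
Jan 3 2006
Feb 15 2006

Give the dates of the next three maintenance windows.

Mar 30 2006, May 12 2006, Jun 24 2006

Every event comes 43 days after the last (43, 43, 43, 43).
Feb 15 2006 + 43 days = Mar 30 2006.
Mar 30 2006 + 43 days = May 12 2006.
May 12 2006 + 43 days = Jun 24 2006.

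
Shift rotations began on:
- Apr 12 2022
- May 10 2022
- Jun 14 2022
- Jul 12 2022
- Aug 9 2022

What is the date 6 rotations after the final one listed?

Feb 14 2023

All dates are Tuesdays, 28, 35, 28, 28 days apart.
Specifically, the 2nd Tuesday of each month.
2nd Tuesday of September 2022: Sep 13 2022.
2nd Tuesday of October 2022: Oct 11 2022.
2nd Tuesday of November 2022: Nov 8 2022.
December 2022 — 2nd Tuesday is Dec 13 2022.
January 2023 — 2nd Tuesday is Jan 10 2023.
February 2023 — 2nd Tuesday is Feb 14 2023.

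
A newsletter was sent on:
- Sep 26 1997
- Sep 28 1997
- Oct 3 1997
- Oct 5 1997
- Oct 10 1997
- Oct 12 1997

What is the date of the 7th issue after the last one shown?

Nov 7 1997

The gap pattern 2, 5, 2, 5, 2 repeats every 2 events.
These are the Fridays and Sundays of each week.
Next Friday: Oct 17 1997.
Next Sunday: Oct 19 1997.
Next Friday: Oct 24 1997.
The following Sunday is Oct 26 1997.
The following Friday is Oct 31 1997.
The following Sunday is Nov 2 1997.
The following Friday is Nov 7 1997.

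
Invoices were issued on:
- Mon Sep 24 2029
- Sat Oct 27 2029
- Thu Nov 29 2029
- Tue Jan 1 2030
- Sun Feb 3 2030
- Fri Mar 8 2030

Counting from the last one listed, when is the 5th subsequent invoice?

The spacing is 33, 33, 33, 33, 33 days — always 33 days.
Fri Mar 8 2030 + 33 days = Wed Apr 10 2030.
Wed Apr 10 2030 + 33 days = Mon May 13 2030.
Mon May 13 2030 + 33 days = Sat Jun 15 2030.
Sat Jun 15 2030 + 33 days = Thu Jul 18 2030.
Thu Jul 18 2030 + 33 days = Tue Aug 20 2030.

Tue Aug 20 2030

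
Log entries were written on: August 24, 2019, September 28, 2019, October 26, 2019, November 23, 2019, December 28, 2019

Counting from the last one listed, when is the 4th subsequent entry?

April 25, 2020

All dates are Saturdays, 35, 28, 28, 35 days apart.
Specifically, the 4th Saturday of each month.
4th Saturday of January 2020: January 25, 2020.
February 2020 — 4th Saturday is February 22, 2020.
4th Saturday of March 2020: March 28, 2020.
4th Saturday of April 2020: April 25, 2020.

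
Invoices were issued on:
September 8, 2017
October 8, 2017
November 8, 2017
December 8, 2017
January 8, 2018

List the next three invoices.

The day-of-month is always 8 (30, 31, 30, 31 days between events).
So this recurs on the 8th of each month.
February 2018: February 8, 2018.
Next: March 2018 → March 8, 2018.
Next: April 2018 → April 8, 2018.

February 8, 2018; March 8, 2018; April 8, 2018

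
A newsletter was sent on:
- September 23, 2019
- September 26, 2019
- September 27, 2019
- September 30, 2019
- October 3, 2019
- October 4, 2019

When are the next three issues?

October 7, 2019; October 10, 2019; October 11, 2019

Every event lands on a Monday or Thursday or Friday (gaps cycle 3, 1, 3, 3, 1).
So the schedule is: every Monday, Thursday and Friday.
The following Monday is October 7, 2019.
The following Thursday is October 10, 2019.
Next Friday: October 11, 2019.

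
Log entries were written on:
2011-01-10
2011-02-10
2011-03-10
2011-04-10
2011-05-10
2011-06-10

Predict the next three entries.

Each date is the 10th; the gaps (31, 28, 31, 30, 31) track the month lengths.
The rule is the 10th of each month.
Next: July 2011 → 2011-07-10.
Next: August 2011 → 2011-08-10.
Next: September 2011 → 2011-09-10.

2011-07-10, 2011-08-10, 2011-09-10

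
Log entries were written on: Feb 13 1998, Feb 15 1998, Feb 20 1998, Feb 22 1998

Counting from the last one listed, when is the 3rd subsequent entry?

Gaps: 2, 5, 2 days — not constant, but cyclic with period 2.
The events fall on every Friday and Sunday.
The following Friday is Feb 27 1998.
Next Sunday: Mar 1 1998.
The following Friday is Mar 6 1998.

Mar 6 1998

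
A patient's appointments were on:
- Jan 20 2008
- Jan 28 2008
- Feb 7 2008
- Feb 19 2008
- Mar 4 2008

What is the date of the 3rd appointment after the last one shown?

Gaps: 8, 10, 12, 14 days — each gap is 2 larger than the previous one.
Next gap: 16 days. Mar 4 2008 + 16 days = Mar 20 2008.
Next gap: 18 days. Mar 20 2008 + 18 days = Apr 7 2008.
Next gap: 20 days. Apr 7 2008 + 20 days = Apr 27 2008.

Apr 27 2008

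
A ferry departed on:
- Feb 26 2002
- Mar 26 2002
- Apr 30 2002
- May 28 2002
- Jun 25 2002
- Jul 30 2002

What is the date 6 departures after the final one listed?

Jan 28 2003

These are Tuesdays with 28, 35, 28, 28, 35-day gaps.
Each is the final Tuesday of its month — Apr 30 2002 is past the 28th, so '4th Tuesday' doesn't fit.
August 2002 ends with Tuesday Aug 27 2002.
Last Tuesday of September 2002: Sep 24 2002.
Last Tuesday of October 2002: Oct 29 2002.
November 2002 ends with Tuesday Nov 26 2002.
December 2002 ends with Tuesday Dec 31 2002.
Last Tuesday of January 2003: Jan 28 2003.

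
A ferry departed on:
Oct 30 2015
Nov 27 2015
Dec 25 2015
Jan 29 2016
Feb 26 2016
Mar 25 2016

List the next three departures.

All Fridays; the gaps (28, 28, 35, 28, 28) vary with month length.
This is the last Friday of each month.
April 2016 ends with Friday Apr 29 2016.
May 2016 ends with Friday May 27 2016.
June 2016 ends with Friday Jun 24 2016.

Apr 29 2016, May 27 2016, Jun 24 2016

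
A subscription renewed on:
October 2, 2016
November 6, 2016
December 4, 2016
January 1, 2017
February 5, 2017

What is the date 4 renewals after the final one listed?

Gaps: 35, 28, 28, 35 days — a mix of 28 and 35. Every date is a Sunday.
Each is the 1st Sunday of its month.
1st Sunday of March 2017: March 5, 2017.
April 2017 — 1st Sunday is April 2, 2017.
May 2017 — 1st Sunday is May 7, 2017.
June 2017 — 1st Sunday is June 4, 2017.

June 4, 2017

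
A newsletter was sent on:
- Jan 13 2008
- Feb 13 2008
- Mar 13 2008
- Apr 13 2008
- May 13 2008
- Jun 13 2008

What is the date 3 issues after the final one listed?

Sep 13 2008

Gaps: 31, 29, 31, 30, 31 days — not constant. Every event is on the 13th of the month.
Pattern: the 13th of each month.
Next: July 2008 → Jul 13 2008.
Next: August 2008 → Aug 13 2008.
September 2008: Sep 13 2008.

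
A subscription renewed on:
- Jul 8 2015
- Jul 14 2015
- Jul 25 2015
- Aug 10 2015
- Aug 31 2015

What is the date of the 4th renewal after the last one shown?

The spacing grows by 5 each time: 6, 11, 16, 21 days.
Next gap: 26 days. Aug 31 2015 + 26 days = Sep 26 2015.
Next gap: 31 days. Sep 26 2015 + 31 days = Oct 27 2015.
Next gap: 36 days. Oct 27 2015 + 36 days = Dec 2 2015.
Next gap: 41 days. Dec 2 2015 + 41 days = Jan 12 2016.

Jan 12 2016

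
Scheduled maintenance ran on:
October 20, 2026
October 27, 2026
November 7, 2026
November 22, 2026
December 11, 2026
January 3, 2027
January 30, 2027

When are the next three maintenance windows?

Gaps: 7, 11, 15, 19, 23, 27 days — each gap is 4 larger than the previous one.
Next gap: 31 days. January 30, 2027 + 31 days = March 2, 2027.
Next gap: 35 days. March 2, 2027 + 35 days = April 6, 2027.
Next gap: 39 days. April 6, 2027 + 39 days = May 15, 2027.

March 2, 2027; April 6, 2027; May 15, 2027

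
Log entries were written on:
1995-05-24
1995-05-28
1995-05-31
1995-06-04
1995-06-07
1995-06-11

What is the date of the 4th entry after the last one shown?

Gaps: 4, 3, 4, 3, 4 days — not constant, but cyclic with period 2.
The events fall on every Wednesday and Sunday.
The following Wednesday is 1995-06-14.
The following Sunday is 1995-06-18.
Next Wednesday: 1995-06-21.
The following Sunday is 1995-06-25.

1995-06-25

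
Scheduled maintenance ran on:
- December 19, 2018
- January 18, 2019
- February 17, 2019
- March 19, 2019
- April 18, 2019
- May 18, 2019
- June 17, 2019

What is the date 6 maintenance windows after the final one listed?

December 14, 2019

The spacing is 30, 30, 30, 30, 30, 30 days — always 30 days.
June 17, 2019 + 30 days = July 17, 2019.
July 17, 2019 + 30 days = August 16, 2019.
August 16, 2019 + 30 days = September 15, 2019.
September 15, 2019 + 30 days = October 15, 2019.
October 15, 2019 + 30 days = November 14, 2019.
November 14, 2019 + 30 days = December 14, 2019.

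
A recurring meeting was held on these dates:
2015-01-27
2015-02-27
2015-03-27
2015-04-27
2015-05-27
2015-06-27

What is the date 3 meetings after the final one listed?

The day-of-month is always 27 (31, 28, 31, 30, 31 days between events).
So this recurs on the 27th of each month.
July 2015: 2015-07-27.
August 2015: 2015-08-27.
September 2015: 2015-09-27.

2015-09-27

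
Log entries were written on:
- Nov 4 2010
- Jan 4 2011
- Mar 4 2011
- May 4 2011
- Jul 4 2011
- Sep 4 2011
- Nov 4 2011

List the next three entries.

Jan 4 2012, Mar 4 2012, May 4 2012

Gaps: 61, 59, 61, 61, 62, 61 days — not constant. Every event is on the 4th of the month.
Pattern: the 4th of every 2 months.
Next: January 2012 → Jan 4 2012.
Next: March 2012 → Mar 4 2012.
Next: May 2012 → May 4 2012.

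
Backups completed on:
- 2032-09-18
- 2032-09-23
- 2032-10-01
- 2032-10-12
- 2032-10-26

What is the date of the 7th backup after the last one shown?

Intervals are 5, 8, 11, 14 days — an arithmetic progression with common difference 3.
Next gap: 17 days. 2032-10-26 + 17 days = 2032-11-12.
Next gap: 20 days. 2032-11-12 + 20 days = 2032-12-02.
Next gap: 23 days. 2032-12-02 + 23 days = 2032-12-25.
Next gap: 26 days. 2032-12-25 + 26 days = 2033-01-20.
Next gap: 29 days. 2033-01-20 + 29 days = 2033-02-18.
Next gap: 32 days. 2033-02-18 + 32 days = 2033-03-22.
Next gap: 35 days. 2033-03-22 + 35 days = 2033-04-26.

2033-04-26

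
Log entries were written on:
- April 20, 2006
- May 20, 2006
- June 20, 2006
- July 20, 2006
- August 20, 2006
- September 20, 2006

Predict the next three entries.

October 20, 2006; November 20, 2006; December 20, 2006

Gaps: 30, 31, 30, 31, 31 days — not constant. Every event is on the 20th of the month.
Pattern: the 20th of each month.
October 2006: October 20, 2006.
November 2006: November 20, 2006.
Next: December 2006 → December 20, 2006.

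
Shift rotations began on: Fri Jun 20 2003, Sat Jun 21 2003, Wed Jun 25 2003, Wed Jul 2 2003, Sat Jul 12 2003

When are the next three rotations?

Fri Jul 25 2003, Sun Aug 10 2003, Fri Aug 29 2003

Intervals are 1, 4, 7, 10 days — an arithmetic progression with common difference 3.
Next gap: 13 days. Sat Jul 12 2003 + 13 days = Fri Jul 25 2003.
Next gap: 16 days. Fri Jul 25 2003 + 16 days = Sun Aug 10 2003.
Next gap: 19 days. Sun Aug 10 2003 + 19 days = Fri Aug 29 2003.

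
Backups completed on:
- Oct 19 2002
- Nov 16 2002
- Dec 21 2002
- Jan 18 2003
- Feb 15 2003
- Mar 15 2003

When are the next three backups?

Gaps: 28, 35, 28, 28, 28 days — a mix of 28 and 35. Every date is a Saturday.
Each is the 3rd Saturday of its month.
April 2003 — 3rd Saturday is Apr 19 2003.
3rd Saturday of May 2003: May 17 2003.
June 2003 — 3rd Saturday is Jun 21 2003.

Apr 19 2003, May 17 2003, Jun 21 2003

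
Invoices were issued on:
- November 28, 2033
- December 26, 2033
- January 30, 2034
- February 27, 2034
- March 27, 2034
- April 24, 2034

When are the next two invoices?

May 29, 2034; June 26, 2034

These are Mondays with 28, 35, 28, 28, 28-day gaps.
Each is the final Monday of its month — January 30, 2034 is past the 28th, so '4th Monday' doesn't fit.
Last Monday of May 2034: May 29, 2034.
Last Monday of June 2034: June 26, 2034.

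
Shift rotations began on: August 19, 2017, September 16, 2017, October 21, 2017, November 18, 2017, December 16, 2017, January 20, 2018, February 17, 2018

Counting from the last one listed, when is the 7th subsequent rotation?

September 15, 2018

All dates are Saturdays, 28, 35, 28, 28, 35, 28 days apart.
Specifically, the 3rd Saturday of each month.
March 2018 — 3rd Saturday is March 17, 2018.
3rd Saturday of April 2018: April 21, 2018.
May 2018 — 3rd Saturday is May 19, 2018.
June 2018 — 3rd Saturday is June 16, 2018.
July 2018 — 3rd Saturday is July 21, 2018.
August 2018 — 3rd Saturday is August 18, 2018.
September 2018 — 3rd Saturday is September 15, 2018.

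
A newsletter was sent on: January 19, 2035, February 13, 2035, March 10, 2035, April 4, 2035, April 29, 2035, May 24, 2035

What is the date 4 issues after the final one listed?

The spacing is 25, 25, 25, 25, 25 days — always 25 days.
May 24, 2035 + 25 days = June 18, 2035.
June 18, 2035 + 25 days = July 13, 2035.
July 13, 2035 + 25 days = August 7, 2035.
August 7, 2035 + 25 days = September 1, 2035.

September 1, 2035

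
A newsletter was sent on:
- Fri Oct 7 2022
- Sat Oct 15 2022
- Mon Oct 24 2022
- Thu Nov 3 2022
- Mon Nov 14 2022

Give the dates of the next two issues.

The spacing grows by 1 each time: 8, 9, 10, 11 days.
Next gap: 12 days. Mon Nov 14 2022 + 12 days = Sat Nov 26 2022.
Next gap: 13 days. Sat Nov 26 2022 + 13 days = Fri Dec 9 2022.

Sat Nov 26 2022, Fri Dec 9 2022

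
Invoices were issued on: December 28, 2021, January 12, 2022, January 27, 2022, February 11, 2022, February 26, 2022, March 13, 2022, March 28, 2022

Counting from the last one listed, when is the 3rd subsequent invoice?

Every event comes 15 days after the last (15, 15, 15, 15, 15, 15).
March 28, 2022 + 15 days = April 12, 2022.
April 12, 2022 + 15 days = April 27, 2022.
April 27, 2022 + 15 days = May 12, 2022.

May 12, 2022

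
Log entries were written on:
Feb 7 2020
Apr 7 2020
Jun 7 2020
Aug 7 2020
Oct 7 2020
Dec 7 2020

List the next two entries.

Feb 7 2021, Apr 7 2021

Each date is the 7th; the gaps (60, 61, 61, 61, 61) track the month lengths.
The rule is the 7th of every 2 months.
Next: February 2021 → Feb 7 2021.
April 2021: Apr 7 2021.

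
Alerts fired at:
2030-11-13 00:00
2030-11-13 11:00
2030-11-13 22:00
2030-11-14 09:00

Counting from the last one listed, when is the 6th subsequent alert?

The interval is a steady 11 hours (11, 11, 11).
2030-11-14 09:00 + 11 h = 2030-11-14 20:00.
2030-11-14 20:00 + 11 h = 2030-11-15 07:00.
2030-11-15 07:00 + 11 h = 2030-11-15 18:00.
2030-11-15 18:00 + 11 h = 2030-11-16 05:00.
2030-11-16 05:00 + 11 h = 2030-11-16 16:00.
2030-11-16 16:00 + 11 h = 2030-11-17 03:00.

2030-11-17 03:00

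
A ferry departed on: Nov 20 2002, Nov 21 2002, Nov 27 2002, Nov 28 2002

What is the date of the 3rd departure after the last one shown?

Dec 11 2002

The gap pattern 1, 6, 1 repeats every 2 events.
These are the Wednesdays and Thursdays of each week.
The following Wednesday is Dec 4 2002.
The following Thursday is Dec 5 2002.
The following Wednesday is Dec 11 2002.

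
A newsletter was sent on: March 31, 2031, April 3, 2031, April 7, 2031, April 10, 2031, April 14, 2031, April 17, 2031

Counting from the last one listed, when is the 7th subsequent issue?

Gaps: 3, 4, 3, 4, 3 days — not constant, but cyclic with period 2.
The events fall on every Monday and Thursday.
The following Monday is April 21, 2031.
Next Thursday: April 24, 2031.
Next Monday: April 28, 2031.
The following Thursday is May 1, 2031.
The following Monday is May 5, 2031.
The following Thursday is May 8, 2031.
Next Monday: May 12, 2031.

May 12, 2031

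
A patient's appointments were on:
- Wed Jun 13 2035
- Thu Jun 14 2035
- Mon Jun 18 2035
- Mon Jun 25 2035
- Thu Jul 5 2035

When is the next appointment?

Wed Jul 18 2035

The spacing grows by 3 each time: 1, 4, 7, 10 days.
Next gap: 13 days. Thu Jul 5 2035 + 13 days = Wed Jul 18 2035.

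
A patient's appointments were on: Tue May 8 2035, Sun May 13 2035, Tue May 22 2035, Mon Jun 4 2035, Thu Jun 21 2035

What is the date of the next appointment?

Thu Jul 12 2035

Gaps: 5, 9, 13, 17 days — each gap is 4 larger than the previous one.
Next gap: 21 days. Thu Jun 21 2035 + 21 days = Thu Jul 12 2035.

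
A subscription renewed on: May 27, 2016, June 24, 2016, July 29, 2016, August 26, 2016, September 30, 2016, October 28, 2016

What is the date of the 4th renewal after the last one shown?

All Fridays; the gaps (28, 35, 28, 35, 28) vary with month length.
This is the last Friday of each month.
Last Friday of November 2016: November 25, 2016.
December 2016 ends with Friday December 30, 2016.
January 2017 ends with Friday January 27, 2017.
February 2017 ends with Friday February 24, 2017.

February 24, 2017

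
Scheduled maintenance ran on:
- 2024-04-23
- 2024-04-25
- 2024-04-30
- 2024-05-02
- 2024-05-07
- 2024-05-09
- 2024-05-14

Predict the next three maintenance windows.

2024-05-16, 2024-05-21, 2024-05-23

The gap pattern 2, 5, 2, 5, 2, 5 repeats every 2 events.
These are the Tuesdays and Thursdays of each week.
Next Thursday: 2024-05-16.
The following Tuesday is 2024-05-21.
The following Thursday is 2024-05-23.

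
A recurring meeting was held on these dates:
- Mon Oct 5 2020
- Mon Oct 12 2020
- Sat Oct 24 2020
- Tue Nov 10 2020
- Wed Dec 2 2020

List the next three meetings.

Tue Dec 29 2020, Sat Jan 30 2021, Mon Mar 8 2021

Gaps: 7, 12, 17, 22 days — each gap is 5 larger than the previous one.
Next gap: 27 days. Wed Dec 2 2020 + 27 days = Tue Dec 29 2020.
Next gap: 32 days. Tue Dec 29 2020 + 32 days = Sat Jan 30 2021.
Next gap: 37 days. Sat Jan 30 2021 + 37 days = Mon Mar 8 2021.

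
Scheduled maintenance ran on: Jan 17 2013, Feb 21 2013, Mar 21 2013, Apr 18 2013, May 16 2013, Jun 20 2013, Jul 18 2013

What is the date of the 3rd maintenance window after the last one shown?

Gaps: 35, 28, 28, 28, 35, 28 days — a mix of 28 and 35. Every date is a Thursday.
Each is the 3rd Thursday of its month.
3rd Thursday of August 2013: Aug 15 2013.
September 2013 — 3rd Thursday is Sep 19 2013.
3rd Thursday of October 2013: Oct 17 2013.

Oct 17 2013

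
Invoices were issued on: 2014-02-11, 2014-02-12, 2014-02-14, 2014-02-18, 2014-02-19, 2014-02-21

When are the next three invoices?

The gap pattern 1, 2, 4, 1, 2 repeats every 3 events.
These are the Tuesdays, Wednesdays and Fridays of each week.
Next Tuesday: 2014-02-25.
Next Wednesday: 2014-02-26.
The following Friday is 2014-02-28.

2014-02-25, 2014-02-26, 2014-02-28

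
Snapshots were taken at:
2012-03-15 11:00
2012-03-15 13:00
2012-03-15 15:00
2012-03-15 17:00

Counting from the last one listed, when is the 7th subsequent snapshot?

2012-03-16 07:00

Gaps: 2, 2, 2 hours — each event is 2 hours after the previous one.
2012-03-15 17:00 + 2 h = 2012-03-15 19:00.
2012-03-15 19:00 + 2 h = 2012-03-15 21:00.
2012-03-15 21:00 + 2 h = 2012-03-15 23:00.
2012-03-15 23:00 + 2 h = 2012-03-16 01:00.
2012-03-16 01:00 + 2 h = 2012-03-16 03:00.
2012-03-16 03:00 + 2 h = 2012-03-16 05:00.
2012-03-16 05:00 + 2 h = 2012-03-16 07:00.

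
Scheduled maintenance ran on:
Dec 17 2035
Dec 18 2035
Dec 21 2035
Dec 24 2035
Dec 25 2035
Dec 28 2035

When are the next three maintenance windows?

Dec 31 2035, Jan 1 2036, Jan 4 2036

Gaps: 1, 3, 3, 1, 3 days — not constant, but cyclic with period 3.
The events fall on every Monday, Tuesday and Friday.
The following Monday is Dec 31 2035.
Next Tuesday: Jan 1 2036.
Next Friday: Jan 4 2036.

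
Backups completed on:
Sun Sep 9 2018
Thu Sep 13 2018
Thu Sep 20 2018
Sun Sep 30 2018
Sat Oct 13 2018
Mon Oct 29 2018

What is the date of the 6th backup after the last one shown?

Gaps: 4, 7, 10, 13, 16 days — each gap is 3 larger than the previous one.
Next gap: 19 days. Mon Oct 29 2018 + 19 days = Sat Nov 17 2018.
Next gap: 22 days. Sat Nov 17 2018 + 22 days = Sun Dec 9 2018.
Next gap: 25 days. Sun Dec 9 2018 + 25 days = Thu Jan 3 2019.
Next gap: 28 days. Thu Jan 3 2019 + 28 days = Thu Jan 31 2019.
Next gap: 31 days. Thu Jan 31 2019 + 31 days = Sun Mar 3 2019.
Next gap: 34 days. Sun Mar 3 2019 + 34 days = Sat Apr 6 2019.

Sat Apr 6 2019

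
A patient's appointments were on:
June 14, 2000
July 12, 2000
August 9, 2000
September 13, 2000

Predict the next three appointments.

These are Wednesdays at 28- or 35-day spacing (28, 28, 35).
The pattern: 2nd Wednesday of the month.
2nd Wednesday of October 2000: October 11, 2000.
2nd Wednesday of November 2000: November 8, 2000.
2nd Wednesday of December 2000: December 13, 2000.

October 11, 2000; November 8, 2000; December 13, 2000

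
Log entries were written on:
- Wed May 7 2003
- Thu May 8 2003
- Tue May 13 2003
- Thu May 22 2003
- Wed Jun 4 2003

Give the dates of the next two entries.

Sat Jun 21 2003, Sat Jul 12 2003

The spacing grows by 4 each time: 1, 5, 9, 13 days.
Next gap: 17 days. Wed Jun 4 2003 + 17 days = Sat Jun 21 2003.
Next gap: 21 days. Sat Jun 21 2003 + 21 days = Sat Jul 12 2003.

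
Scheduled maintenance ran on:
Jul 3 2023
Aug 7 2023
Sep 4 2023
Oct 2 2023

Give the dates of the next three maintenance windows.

Gaps: 35, 28, 28 days — a mix of 28 and 35. Every date is a Monday.
Each is the 1st Monday of its month.
1st Monday of November 2023: Nov 6 2023.
December 2023 — 1st Monday is Dec 4 2023.
January 2024 — 1st Monday is Jan 1 2024.

Nov 6 2023, Dec 4 2023, Jan 1 2024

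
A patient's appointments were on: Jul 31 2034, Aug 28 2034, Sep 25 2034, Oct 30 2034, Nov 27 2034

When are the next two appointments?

Dec 25 2034, Jan 29 2035

All Mondays; the gaps (28, 28, 35, 28) vary with month length.
This is the last Monday of each month.
December 2034 ends with Monday Dec 25 2034.
January 2035 ends with Monday Jan 29 2035.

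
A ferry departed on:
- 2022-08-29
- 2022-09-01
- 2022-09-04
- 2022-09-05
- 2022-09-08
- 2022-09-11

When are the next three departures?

Every event lands on a Monday or Thursday or Sunday (gaps cycle 3, 3, 1, 3, 3).
So the schedule is: every Monday, Thursday and Sunday.
Next Monday: 2022-09-12.
The following Thursday is 2022-09-15.
The following Sunday is 2022-09-18.

2022-09-12, 2022-09-15, 2022-09-18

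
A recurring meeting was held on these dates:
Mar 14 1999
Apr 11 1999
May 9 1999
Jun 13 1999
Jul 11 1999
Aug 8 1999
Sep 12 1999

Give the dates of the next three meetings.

Gaps: 28, 28, 35, 28, 28, 35 days — a mix of 28 and 35. Every date is a Sunday.
Each is the 2nd Sunday of its month.
October 1999 — 2nd Sunday is Oct 10 1999.
November 1999 — 2nd Sunday is Nov 14 1999.
December 1999 — 2nd Sunday is Dec 12 1999.

Oct 10 1999, Nov 14 1999, Dec 12 1999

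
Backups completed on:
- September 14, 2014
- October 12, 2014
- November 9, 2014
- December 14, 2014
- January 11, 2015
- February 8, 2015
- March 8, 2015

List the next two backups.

April 12, 2015; May 10, 2015

All dates are Sundays, 28, 28, 35, 28, 28, 28 days apart.
Specifically, the 2nd Sunday of each month.
April 2015 — 2nd Sunday is April 12, 2015.
May 2015 — 2nd Sunday is May 10, 2015.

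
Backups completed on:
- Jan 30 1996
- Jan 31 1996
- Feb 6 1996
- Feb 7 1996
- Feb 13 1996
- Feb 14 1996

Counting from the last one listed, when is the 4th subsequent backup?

Gaps: 1, 6, 1, 6, 1 days — not constant, but cyclic with period 2.
The events fall on every Tuesday and Wednesday.
The following Tuesday is Feb 20 1996.
Next Wednesday: Feb 21 1996.
Next Tuesday: Feb 27 1996.
Next Wednesday: Feb 28 1996.

Feb 28 1996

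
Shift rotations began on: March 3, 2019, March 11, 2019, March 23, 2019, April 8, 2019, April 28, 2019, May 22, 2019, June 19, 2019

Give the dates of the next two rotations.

July 21, 2019; August 26, 2019

The spacing grows by 4 each time: 8, 12, 16, 20, 24, 28 days.
Next gap: 32 days. June 19, 2019 + 32 days = July 21, 2019.
Next gap: 36 days. July 21, 2019 + 36 days = August 26, 2019.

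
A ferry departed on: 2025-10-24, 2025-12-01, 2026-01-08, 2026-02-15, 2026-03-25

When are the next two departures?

Gaps between consecutive events: 38, 38, 38, 38 days — a constant 38-day interval.
2026-03-25 + 38 days = 2026-05-02.
2026-05-02 + 38 days = 2026-06-09.

2026-05-02, 2026-06-09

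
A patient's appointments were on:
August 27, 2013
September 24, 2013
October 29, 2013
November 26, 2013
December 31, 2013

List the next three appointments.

January 28, 2014; February 25, 2014; March 25, 2014

Every date is a Tuesday; gaps 28, 35, 28, 35 days.
Each is the last Tuesday of its month (at least one falls on the 29th or later, ruling out '4th Tuesday').
January 2014 ends with Tuesday January 28, 2014.
February 2014 ends with Tuesday February 25, 2014.
Last Tuesday of March 2014: March 25, 2014.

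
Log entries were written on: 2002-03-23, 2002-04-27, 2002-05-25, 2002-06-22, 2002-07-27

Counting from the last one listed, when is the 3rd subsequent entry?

All dates are Saturdays, 35, 28, 28, 35 days apart.
Specifically, the 4th Saturday of each month.
August 2002 — 4th Saturday is 2002-08-24.
September 2002 — 4th Saturday is 2002-09-28.
October 2002 — 4th Saturday is 2002-10-26.

2002-10-26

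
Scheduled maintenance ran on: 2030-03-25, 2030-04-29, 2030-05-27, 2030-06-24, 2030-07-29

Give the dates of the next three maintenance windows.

2030-08-26, 2030-09-30, 2030-10-28

All Mondays; the gaps (35, 28, 28, 35) vary with month length.
This is the last Monday of each month.
August 2030 ends with Monday 2030-08-26.
Last Monday of September 2030: 2030-09-30.
October 2030 ends with Monday 2030-10-28.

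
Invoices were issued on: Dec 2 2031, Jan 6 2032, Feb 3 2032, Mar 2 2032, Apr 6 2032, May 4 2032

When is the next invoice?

Gaps: 35, 28, 28, 35, 28 days — a mix of 28 and 35. Every date is a Tuesday.
Each is the 1st Tuesday of its month.
June 2032 — 1st Tuesday is Jun 1 2032.

Jun 1 2032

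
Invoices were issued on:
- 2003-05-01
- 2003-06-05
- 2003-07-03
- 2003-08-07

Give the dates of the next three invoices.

2003-09-04, 2003-10-02, 2003-11-06

These are Thursdays at 28- or 35-day spacing (35, 28, 35).
The pattern: 1st Thursday of the month.
September 2003 — 1st Thursday is 2003-09-04.
October 2003 — 1st Thursday is 2003-10-02.
November 2003 — 1st Thursday is 2003-11-06.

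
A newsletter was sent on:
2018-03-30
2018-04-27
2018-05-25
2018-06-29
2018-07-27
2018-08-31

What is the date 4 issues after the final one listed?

Every date is a Friday; gaps 28, 28, 35, 28, 35 days.
Each is the last Friday of its month (at least one falls on the 29th or later, ruling out '4th Friday').
September 2018 ends with Friday 2018-09-28.
October 2018 ends with Friday 2018-10-26.
November 2018 ends with Friday 2018-11-30.
Last Friday of December 2018: 2018-12-28.

2018-12-28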